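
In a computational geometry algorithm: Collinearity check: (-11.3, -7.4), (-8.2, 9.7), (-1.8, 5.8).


Cross product: ((-8.2)-(-11.3))*(5.8-(-7.4)) - (9.7-(-7.4))*((-1.8)-(-11.3))
= -121.53

No, not collinear


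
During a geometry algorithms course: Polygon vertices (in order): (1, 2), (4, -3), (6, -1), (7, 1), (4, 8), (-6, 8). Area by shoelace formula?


Shoelace sum: (1*(-3) - 4*2) + (4*(-1) - 6*(-3)) + (6*1 - 7*(-1)) + (7*8 - 4*1) + (4*8 - (-6)*8) + ((-6)*2 - 1*8)
= 128
Area = |128|/2 = 64

64


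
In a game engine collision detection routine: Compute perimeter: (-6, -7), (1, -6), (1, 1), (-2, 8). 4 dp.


Sides: (-6, -7)->(1, -6): sqrt(50) = 7.071068, (1, -6)->(1, 1): sqrt(49) = 7, (1, 1)->(-2, 8): sqrt(58) = 7.615773, (-2, 8)->(-6, -7): sqrt(241) = 15.524175
Sum = 37.211016
Perimeter = 37.211

37.211


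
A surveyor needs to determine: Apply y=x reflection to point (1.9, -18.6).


Reflection over y=x: (x,y) -> (y,x)
(1.9, -18.6) -> (-18.6, 1.9)

(-18.6, 1.9)


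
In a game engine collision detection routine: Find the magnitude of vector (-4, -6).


|u| = sqrt((-4)^2 + (-6)^2) = sqrt(52) = 7.2111

7.2111


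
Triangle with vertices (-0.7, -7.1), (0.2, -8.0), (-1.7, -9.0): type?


Side lengths squared: AB^2=1.62, BC^2=4.61, CA^2=4.61
Sorted: [1.62, 4.61, 4.61]
By sides: Isosceles, By angles: Acute

Isosceles, Acute


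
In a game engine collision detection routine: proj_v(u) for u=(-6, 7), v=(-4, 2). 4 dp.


u.v = 38, |v| = sqrt(20) = 4.4721
Scalar projection = u.v / |v| = 38 / sqrt(20) = 8.4971

8.4971


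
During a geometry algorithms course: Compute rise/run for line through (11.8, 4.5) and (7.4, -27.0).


slope = (y2-y1)/(x2-x1) = ((-27)-4.5)/(7.4-11.8) = (-31.5)/(-4.4) = 7.1591

7.1591


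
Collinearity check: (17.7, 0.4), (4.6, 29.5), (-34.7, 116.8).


Cross product: (4.6-17.7)*(116.8-0.4) - (29.5-0.4)*((-34.7)-17.7)
= 0

Yes, collinear


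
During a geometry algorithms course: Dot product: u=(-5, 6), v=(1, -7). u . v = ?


u . v = u_x*v_x + u_y*v_y = (-5)*1 + 6*(-7)
= (-5) + (-42) = -47

-47


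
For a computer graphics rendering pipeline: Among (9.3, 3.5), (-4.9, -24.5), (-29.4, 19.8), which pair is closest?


d(P0,P1) = 31.3949, d(P0,P2) = 41.9926, d(P1,P2) = 50.6235
Closest: P0 and P1

Closest pair: (9.3, 3.5) and (-4.9, -24.5), distance = 31.3949


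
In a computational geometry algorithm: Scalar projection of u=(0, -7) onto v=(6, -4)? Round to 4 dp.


u.v = 28, |v| = sqrt(52) = 7.2111
Scalar projection = u.v / |v| = 28 / sqrt(52) = 3.8829

3.8829


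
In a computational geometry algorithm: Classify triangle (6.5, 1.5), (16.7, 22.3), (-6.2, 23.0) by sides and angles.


Side lengths squared: AB^2=536.68, BC^2=524.9, CA^2=623.54
Sorted: [524.9, 536.68, 623.54]
By sides: Scalene, By angles: Acute

Scalene, Acute


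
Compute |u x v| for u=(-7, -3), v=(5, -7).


|u x v| = |(-7)*(-7) - (-3)*5|
= |49 - (-15)| = 64

64


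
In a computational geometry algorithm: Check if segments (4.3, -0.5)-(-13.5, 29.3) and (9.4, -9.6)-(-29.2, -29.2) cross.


Cross products: d1=-451.22, d2=-1950.38, d3=10, d4=1509.16
d1*d2 < 0 and d3*d4 < 0? no

No, they don't intersect


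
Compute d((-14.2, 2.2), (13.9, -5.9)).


dx=28.1, dy=-8.1
d^2 = 28.1^2 + (-8.1)^2 = 855.22
d = sqrt(855.22) = 29.2441

29.2441


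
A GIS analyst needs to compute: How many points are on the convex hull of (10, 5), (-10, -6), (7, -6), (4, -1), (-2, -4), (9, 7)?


Convex hull vertices (CCW): (-10, -6), (7, -6), (10, 5), (9, 7)
Count = 4

4


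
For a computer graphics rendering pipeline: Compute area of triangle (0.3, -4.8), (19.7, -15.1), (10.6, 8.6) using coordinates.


Area = |x_A(y_B-y_C) + x_B(y_C-y_A) + x_C(y_A-y_B)|/2
= |(-7.11) + 263.98 + 109.18|/2
= 366.05/2 = 183.025

183.025


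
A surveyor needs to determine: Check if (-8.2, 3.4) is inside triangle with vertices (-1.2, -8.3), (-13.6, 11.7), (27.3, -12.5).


Cross products: AB x AP = -5.08, BC x BP = -208.79, CA x CP = -304.05
All same sign? yes

Yes, inside


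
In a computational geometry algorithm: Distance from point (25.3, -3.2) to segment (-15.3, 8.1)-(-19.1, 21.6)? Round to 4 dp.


Project P onto AB: t = 0 (clamped to [0,1])
Closest point on segment: (-15.3, 8.1)
Distance: 42.1432

42.1432


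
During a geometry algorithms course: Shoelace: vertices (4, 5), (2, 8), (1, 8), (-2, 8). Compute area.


Shoelace sum: (4*8 - 2*5) + (2*8 - 1*8) + (1*8 - (-2)*8) + ((-2)*5 - 4*8)
= 12
Area = |12|/2 = 6

6


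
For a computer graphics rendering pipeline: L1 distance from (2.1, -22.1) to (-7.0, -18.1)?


|2.1-(-7)| + |(-22.1)-(-18.1)| = 9.1 + 4 = 13.1

13.1


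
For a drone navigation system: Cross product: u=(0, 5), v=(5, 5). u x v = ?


u x v = u_x*v_y - u_y*v_x = 0*5 - 5*5
= 0 - 25 = -25

-25


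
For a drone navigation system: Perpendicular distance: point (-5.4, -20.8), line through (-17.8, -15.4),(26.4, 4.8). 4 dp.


|cross product| = 489.16
|line direction| = sqrt(2361.68) = 48.5971
Distance = 489.16/sqrt(2361.68) = 10.0656

10.0656


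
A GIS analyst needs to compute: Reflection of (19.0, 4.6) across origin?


Reflection over origin: (x,y) -> (-x,-y)
(19, 4.6) -> (-19, -4.6)

(-19, -4.6)


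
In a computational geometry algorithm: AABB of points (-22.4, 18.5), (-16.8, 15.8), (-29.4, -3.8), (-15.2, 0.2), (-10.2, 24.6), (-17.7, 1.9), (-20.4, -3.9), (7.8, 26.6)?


x range: [-29.4, 7.8]
y range: [-3.9, 26.6]
Bounding box: (-29.4,-3.9) to (7.8,26.6)

(-29.4,-3.9) to (7.8,26.6)


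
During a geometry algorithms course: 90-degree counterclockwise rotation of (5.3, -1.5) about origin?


90° CCW: (x,y) -> (-y, x)
(5.3,-1.5) -> (1.5, 5.3)

(1.5, 5.3)


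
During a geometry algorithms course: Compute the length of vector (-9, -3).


|u| = sqrt((-9)^2 + (-3)^2) = sqrt(90) = 9.4868

9.4868


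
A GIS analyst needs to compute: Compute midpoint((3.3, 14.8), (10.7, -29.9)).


M = ((3.3+10.7)/2, (14.8+(-29.9))/2)
= (7, -7.55)

(7, -7.55)


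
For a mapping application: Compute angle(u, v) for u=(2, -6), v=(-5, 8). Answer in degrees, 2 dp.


u.v = -58, |u| = sqrt(40) = 6.3246, |v| = sqrt(89) = 9.434
cos(theta) = u.v/(|u||v|) = -58/sqrt(3560) = -0.972082
theta = acos(-0.972082) = 166.43 degrees

166.43 degrees


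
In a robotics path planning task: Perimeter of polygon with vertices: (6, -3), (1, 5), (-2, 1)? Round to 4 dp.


Sides: (6, -3)->(1, 5): sqrt(89) = 9.433981, (1, 5)->(-2, 1): sqrt(25) = 5, (-2, 1)->(6, -3): sqrt(80) = 8.944272
Sum = 23.378253
Perimeter = 23.3783

23.3783


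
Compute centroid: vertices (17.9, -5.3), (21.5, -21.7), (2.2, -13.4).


Centroid = ((x_A+x_B+x_C)/3, (y_A+y_B+y_C)/3)
= ((17.9+21.5+2.2)/3, ((-5.3)+(-21.7)+(-13.4))/3)
= (13.8667, -13.4667)

(13.8667, -13.4667)


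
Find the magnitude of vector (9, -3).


|u| = sqrt(9^2 + (-3)^2) = sqrt(90) = 9.4868

9.4868


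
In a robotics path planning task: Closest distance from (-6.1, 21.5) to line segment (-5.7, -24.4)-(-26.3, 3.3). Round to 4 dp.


Project P onto AB: t = 1 (clamped to [0,1])
Closest point on segment: (-26.3, 3.3)
Distance: 27.1897

27.1897


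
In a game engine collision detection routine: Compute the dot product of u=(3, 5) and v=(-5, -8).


u . v = u_x*v_x + u_y*v_y = 3*(-5) + 5*(-8)
= (-15) + (-40) = -55

-55


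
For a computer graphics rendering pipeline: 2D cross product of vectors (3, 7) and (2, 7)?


u x v = u_x*v_y - u_y*v_x = 3*7 - 7*2
= 21 - 14 = 7

7


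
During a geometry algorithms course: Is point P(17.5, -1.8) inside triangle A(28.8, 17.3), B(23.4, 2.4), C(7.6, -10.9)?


Cross products: AB x AP = -65.23, BC x BP = -12.11, CA x CP = -86.26
All same sign? yes

Yes, inside


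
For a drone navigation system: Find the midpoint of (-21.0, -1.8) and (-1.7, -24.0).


M = (((-21)+(-1.7))/2, ((-1.8)+(-24))/2)
= (-11.35, -12.9)

(-11.35, -12.9)


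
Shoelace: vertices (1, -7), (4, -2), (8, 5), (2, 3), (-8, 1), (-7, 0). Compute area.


Shoelace sum: (1*(-2) - 4*(-7)) + (4*5 - 8*(-2)) + (8*3 - 2*5) + (2*1 - (-8)*3) + ((-8)*0 - (-7)*1) + ((-7)*(-7) - 1*0)
= 158
Area = |158|/2 = 79

79


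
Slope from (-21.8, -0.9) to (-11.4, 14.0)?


slope = (y2-y1)/(x2-x1) = (14-(-0.9))/((-11.4)-(-21.8)) = 14.9/10.4 = 1.4327

1.4327


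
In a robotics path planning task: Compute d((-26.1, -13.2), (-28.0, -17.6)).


dx=-1.9, dy=-4.4
d^2 = (-1.9)^2 + (-4.4)^2 = 22.97
d = sqrt(22.97) = 4.7927

4.7927


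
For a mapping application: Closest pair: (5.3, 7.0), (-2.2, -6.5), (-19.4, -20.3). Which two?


d(P0,P1) = 15.4434, d(P0,P2) = 36.8155, d(P1,P2) = 22.0518
Closest: P0 and P1

Closest pair: (5.3, 7.0) and (-2.2, -6.5), distance = 15.4434


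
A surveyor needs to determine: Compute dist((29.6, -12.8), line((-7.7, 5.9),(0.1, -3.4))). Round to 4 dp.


|cross product| = 201.03
|line direction| = sqrt(147.33) = 12.138
Distance = 201.03/sqrt(147.33) = 16.5621

16.5621


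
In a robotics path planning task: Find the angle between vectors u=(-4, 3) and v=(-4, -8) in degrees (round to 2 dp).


u.v = -8, |u| = sqrt(25) = 5, |v| = sqrt(80) = 8.9443
cos(theta) = u.v/(|u||v|) = -8/sqrt(2000) = -0.178885
theta = acos(-0.178885) = 100.3 degrees

100.3 degrees


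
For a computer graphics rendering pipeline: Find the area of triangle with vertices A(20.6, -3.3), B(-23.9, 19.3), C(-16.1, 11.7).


Area = |x_A(y_B-y_C) + x_B(y_C-y_A) + x_C(y_A-y_B)|/2
= |156.56 + (-358.5) + 363.86|/2
= 161.92/2 = 80.96

80.96


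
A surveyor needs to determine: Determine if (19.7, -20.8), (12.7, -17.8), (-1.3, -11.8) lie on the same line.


Cross product: (12.7-19.7)*((-11.8)-(-20.8)) - ((-17.8)-(-20.8))*((-1.3)-19.7)
= 0

Yes, collinear


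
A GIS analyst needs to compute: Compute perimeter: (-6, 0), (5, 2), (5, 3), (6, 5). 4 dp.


Sides: (-6, 0)->(5, 2): sqrt(125) = 11.18034, (5, 2)->(5, 3): sqrt(1) = 1, (5, 3)->(6, 5): sqrt(5) = 2.236068, (6, 5)->(-6, 0): sqrt(169) = 13
Sum = 27.416408
Perimeter = 27.4164

27.4164


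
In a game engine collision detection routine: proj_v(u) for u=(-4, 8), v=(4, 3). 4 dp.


u.v = 8, |v| = sqrt(25) = 5
Scalar projection = u.v / |v| = 8 / sqrt(25) = 1.6

1.6


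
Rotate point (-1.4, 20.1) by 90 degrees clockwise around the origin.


90° CW: (x,y) -> (y, -x)
(-1.4,20.1) -> (20.1, 1.4)

(20.1, 1.4)


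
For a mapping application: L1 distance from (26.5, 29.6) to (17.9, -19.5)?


|26.5-17.9| + |29.6-(-19.5)| = 8.6 + 49.1 = 57.7

57.7


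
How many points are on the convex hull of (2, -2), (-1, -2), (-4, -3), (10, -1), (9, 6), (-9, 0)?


Convex hull vertices (CCW): (-9, 0), (-4, -3), (10, -1), (9, 6)
Count = 4

4


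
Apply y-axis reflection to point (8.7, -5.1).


Reflection over y-axis: (x,y) -> (-x,y)
(8.7, -5.1) -> (-8.7, -5.1)

(-8.7, -5.1)


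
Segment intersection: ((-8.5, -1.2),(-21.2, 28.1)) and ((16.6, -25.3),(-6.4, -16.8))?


Cross products: d1=-340.95, d2=-906.9, d3=-429.36, d4=136.59
d1*d2 < 0 and d3*d4 < 0? no

No, they don't intersect


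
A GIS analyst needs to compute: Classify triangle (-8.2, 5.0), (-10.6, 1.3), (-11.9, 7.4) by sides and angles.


Side lengths squared: AB^2=19.45, BC^2=38.9, CA^2=19.45
Sorted: [19.45, 19.45, 38.9]
By sides: Isosceles, By angles: Right

Isosceles, Right


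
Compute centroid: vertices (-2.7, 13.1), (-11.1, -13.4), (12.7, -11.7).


Centroid = ((x_A+x_B+x_C)/3, (y_A+y_B+y_C)/3)
= (((-2.7)+(-11.1)+12.7)/3, (13.1+(-13.4)+(-11.7))/3)
= (-0.3667, -4)

(-0.3667, -4)


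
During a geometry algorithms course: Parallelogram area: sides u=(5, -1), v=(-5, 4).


|u x v| = |5*4 - (-1)*(-5)|
= |20 - 5| = 15

15


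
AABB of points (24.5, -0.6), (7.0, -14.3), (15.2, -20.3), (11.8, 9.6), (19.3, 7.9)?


x range: [7, 24.5]
y range: [-20.3, 9.6]
Bounding box: (7,-20.3) to (24.5,9.6)

(7,-20.3) to (24.5,9.6)


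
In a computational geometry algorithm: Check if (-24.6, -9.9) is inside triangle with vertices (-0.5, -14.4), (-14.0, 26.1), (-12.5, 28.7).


Cross products: AB x AP = 915.3, BC x BP = -26.44, CA x CP = -984.71
All same sign? no

No, outside


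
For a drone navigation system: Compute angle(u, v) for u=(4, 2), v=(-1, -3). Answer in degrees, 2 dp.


u.v = -10, |u| = sqrt(20) = 4.4721, |v| = sqrt(10) = 3.1623
cos(theta) = u.v/(|u||v|) = -10/sqrt(200) = -0.707107
theta = acos(-0.707107) = 135 degrees

135 degrees


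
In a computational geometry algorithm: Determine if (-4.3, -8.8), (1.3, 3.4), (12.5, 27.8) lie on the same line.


Cross product: (1.3-(-4.3))*(27.8-(-8.8)) - (3.4-(-8.8))*(12.5-(-4.3))
= 0

Yes, collinear


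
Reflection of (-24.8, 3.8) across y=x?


Reflection over y=x: (x,y) -> (y,x)
(-24.8, 3.8) -> (3.8, -24.8)

(3.8, -24.8)


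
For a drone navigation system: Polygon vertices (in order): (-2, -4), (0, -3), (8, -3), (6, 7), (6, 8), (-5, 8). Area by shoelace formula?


Shoelace sum: ((-2)*(-3) - 0*(-4)) + (0*(-3) - 8*(-3)) + (8*7 - 6*(-3)) + (6*8 - 6*7) + (6*8 - (-5)*8) + ((-5)*(-4) - (-2)*8)
= 234
Area = |234|/2 = 117

117


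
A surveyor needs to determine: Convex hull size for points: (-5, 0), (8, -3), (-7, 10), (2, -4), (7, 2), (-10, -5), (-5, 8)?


Convex hull vertices (CCW): (-10, -5), (2, -4), (8, -3), (7, 2), (-7, 10)
Count = 5

5


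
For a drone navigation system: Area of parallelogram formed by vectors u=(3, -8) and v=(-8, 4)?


|u x v| = |3*4 - (-8)*(-8)|
= |12 - 64| = 52

52


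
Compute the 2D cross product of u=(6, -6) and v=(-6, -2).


u x v = u_x*v_y - u_y*v_x = 6*(-2) - (-6)*(-6)
= (-12) - 36 = -48

-48


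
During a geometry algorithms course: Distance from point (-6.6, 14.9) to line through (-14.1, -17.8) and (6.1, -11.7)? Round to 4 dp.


|cross product| = 614.79
|line direction| = sqrt(445.25) = 21.1009
Distance = 614.79/sqrt(445.25) = 29.1357

29.1357


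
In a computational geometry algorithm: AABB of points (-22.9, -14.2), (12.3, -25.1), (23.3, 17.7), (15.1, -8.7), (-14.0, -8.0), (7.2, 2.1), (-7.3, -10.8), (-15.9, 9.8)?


x range: [-22.9, 23.3]
y range: [-25.1, 17.7]
Bounding box: (-22.9,-25.1) to (23.3,17.7)

(-22.9,-25.1) to (23.3,17.7)


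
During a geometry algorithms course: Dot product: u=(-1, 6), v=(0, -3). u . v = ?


u . v = u_x*v_x + u_y*v_y = (-1)*0 + 6*(-3)
= 0 + (-18) = -18

-18


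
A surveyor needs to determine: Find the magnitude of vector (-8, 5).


|u| = sqrt((-8)^2 + 5^2) = sqrt(89) = 9.434

9.434


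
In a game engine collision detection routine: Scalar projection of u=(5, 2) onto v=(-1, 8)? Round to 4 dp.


u.v = 11, |v| = sqrt(65) = 8.0623
Scalar projection = u.v / |v| = 11 / sqrt(65) = 1.3644

1.3644


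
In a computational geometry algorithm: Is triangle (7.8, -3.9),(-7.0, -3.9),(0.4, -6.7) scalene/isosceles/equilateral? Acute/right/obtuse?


Side lengths squared: AB^2=219.04, BC^2=62.6, CA^2=62.6
Sorted: [62.6, 62.6, 219.04]
By sides: Isosceles, By angles: Obtuse

Isosceles, Obtuse


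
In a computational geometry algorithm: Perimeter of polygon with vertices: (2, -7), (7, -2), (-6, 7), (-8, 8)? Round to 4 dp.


Sides: (2, -7)->(7, -2): sqrt(50) = 7.071068, (7, -2)->(-6, 7): sqrt(250) = 15.811388, (-6, 7)->(-8, 8): sqrt(5) = 2.236068, (-8, 8)->(2, -7): sqrt(325) = 18.027756
Sum = 43.14628
Perimeter = 43.1463

43.1463


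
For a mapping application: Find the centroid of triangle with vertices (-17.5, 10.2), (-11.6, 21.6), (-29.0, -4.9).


Centroid = ((x_A+x_B+x_C)/3, (y_A+y_B+y_C)/3)
= (((-17.5)+(-11.6)+(-29))/3, (10.2+21.6+(-4.9))/3)
= (-19.3667, 8.9667)

(-19.3667, 8.9667)


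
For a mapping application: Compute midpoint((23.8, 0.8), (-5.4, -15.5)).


M = ((23.8+(-5.4))/2, (0.8+(-15.5))/2)
= (9.2, -7.35)

(9.2, -7.35)


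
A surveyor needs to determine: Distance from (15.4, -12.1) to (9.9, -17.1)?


dx=-5.5, dy=-5
d^2 = (-5.5)^2 + (-5)^2 = 55.25
d = sqrt(55.25) = 7.433

7.433


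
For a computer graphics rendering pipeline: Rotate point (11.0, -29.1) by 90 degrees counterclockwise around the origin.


90° CCW: (x,y) -> (-y, x)
(11,-29.1) -> (29.1, 11)

(29.1, 11)


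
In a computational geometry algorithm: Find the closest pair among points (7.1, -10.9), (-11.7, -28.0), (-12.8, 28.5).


d(P0,P1) = 25.4136, d(P0,P2) = 44.1403, d(P1,P2) = 56.5107
Closest: P0 and P1

Closest pair: (7.1, -10.9) and (-11.7, -28.0), distance = 25.4136


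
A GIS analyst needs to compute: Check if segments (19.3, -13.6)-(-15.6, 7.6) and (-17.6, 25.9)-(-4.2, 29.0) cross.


Cross products: d1=-643.69, d2=-251.42, d3=-596.27, d4=-988.54
d1*d2 < 0 and d3*d4 < 0? no

No, they don't intersect


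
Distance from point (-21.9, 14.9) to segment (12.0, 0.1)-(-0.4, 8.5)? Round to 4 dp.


Project P onto AB: t = 1 (clamped to [0,1])
Closest point on segment: (-0.4, 8.5)
Distance: 22.4323

22.4323


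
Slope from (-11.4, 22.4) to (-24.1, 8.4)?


slope = (y2-y1)/(x2-x1) = (8.4-22.4)/((-24.1)-(-11.4)) = (-14)/(-12.7) = 1.1024

1.1024


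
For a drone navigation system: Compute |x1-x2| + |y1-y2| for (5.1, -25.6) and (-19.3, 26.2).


|5.1-(-19.3)| + |(-25.6)-26.2| = 24.4 + 51.8 = 76.2

76.2


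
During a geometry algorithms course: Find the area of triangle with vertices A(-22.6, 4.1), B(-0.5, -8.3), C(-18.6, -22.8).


Area = |x_A(y_B-y_C) + x_B(y_C-y_A) + x_C(y_A-y_B)|/2
= |(-327.7) + 13.45 + (-230.64)|/2
= 544.89/2 = 272.445

272.445


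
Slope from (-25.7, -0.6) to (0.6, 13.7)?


slope = (y2-y1)/(x2-x1) = (13.7-(-0.6))/(0.6-(-25.7)) = 14.3/26.3 = 0.5437

0.5437


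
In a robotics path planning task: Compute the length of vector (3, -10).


|u| = sqrt(3^2 + (-10)^2) = sqrt(109) = 10.4403

10.4403


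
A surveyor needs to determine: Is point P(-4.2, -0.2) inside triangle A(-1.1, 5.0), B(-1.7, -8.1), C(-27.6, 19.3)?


Cross products: AB x AP = -37.49, BC x BP = -136.11, CA x CP = -182.13
All same sign? yes

Yes, inside


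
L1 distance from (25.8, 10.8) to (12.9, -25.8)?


|25.8-12.9| + |10.8-(-25.8)| = 12.9 + 36.6 = 49.5

49.5


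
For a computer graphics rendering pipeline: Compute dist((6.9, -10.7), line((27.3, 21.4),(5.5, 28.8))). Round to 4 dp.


|cross product| = 850.74
|line direction| = sqrt(530) = 23.0217
Distance = 850.74/sqrt(530) = 36.9538

36.9538


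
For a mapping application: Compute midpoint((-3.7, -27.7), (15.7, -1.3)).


M = (((-3.7)+15.7)/2, ((-27.7)+(-1.3))/2)
= (6, -14.5)

(6, -14.5)


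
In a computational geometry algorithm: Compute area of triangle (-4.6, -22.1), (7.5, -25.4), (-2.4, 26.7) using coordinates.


Area = |x_A(y_B-y_C) + x_B(y_C-y_A) + x_C(y_A-y_B)|/2
= |239.66 + 366 + (-7.92)|/2
= 597.74/2 = 298.87

298.87


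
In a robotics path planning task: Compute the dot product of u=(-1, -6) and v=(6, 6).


u . v = u_x*v_x + u_y*v_y = (-1)*6 + (-6)*6
= (-6) + (-36) = -42

-42


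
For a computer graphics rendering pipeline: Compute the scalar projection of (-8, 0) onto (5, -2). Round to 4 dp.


u.v = -40, |v| = sqrt(29) = 5.3852
Scalar projection = u.v / |v| = -40 / sqrt(29) = -7.4278

-7.4278


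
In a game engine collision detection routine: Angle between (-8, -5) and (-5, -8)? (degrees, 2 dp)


u.v = 80, |u| = sqrt(89) = 9.434, |v| = sqrt(89) = 9.434
cos(theta) = u.v/(|u||v|) = 80/sqrt(7921) = 0.898876
theta = acos(0.898876) = 25.99 degrees

25.99 degrees


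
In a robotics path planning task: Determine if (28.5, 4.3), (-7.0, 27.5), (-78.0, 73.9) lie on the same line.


Cross product: ((-7)-28.5)*(73.9-4.3) - (27.5-4.3)*((-78)-28.5)
= 0

Yes, collinear


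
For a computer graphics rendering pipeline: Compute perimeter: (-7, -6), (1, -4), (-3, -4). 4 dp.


Sides: (-7, -6)->(1, -4): sqrt(68) = 8.246211, (1, -4)->(-3, -4): sqrt(16) = 4, (-3, -4)->(-7, -6): sqrt(20) = 4.472136
Sum = 16.718347
Perimeter = 16.7183

16.7183


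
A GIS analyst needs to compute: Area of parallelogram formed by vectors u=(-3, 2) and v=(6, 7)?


|u x v| = |(-3)*7 - 2*6|
= |(-21) - 12| = 33

33


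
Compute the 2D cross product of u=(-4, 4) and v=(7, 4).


u x v = u_x*v_y - u_y*v_x = (-4)*4 - 4*7
= (-16) - 28 = -44

-44


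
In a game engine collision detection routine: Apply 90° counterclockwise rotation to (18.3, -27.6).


90° CCW: (x,y) -> (-y, x)
(18.3,-27.6) -> (27.6, 18.3)

(27.6, 18.3)


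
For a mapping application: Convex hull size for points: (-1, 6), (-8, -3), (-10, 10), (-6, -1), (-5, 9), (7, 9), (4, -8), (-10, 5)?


Convex hull vertices (CCW): (-10, 5), (-8, -3), (4, -8), (7, 9), (-10, 10)
Count = 5

5


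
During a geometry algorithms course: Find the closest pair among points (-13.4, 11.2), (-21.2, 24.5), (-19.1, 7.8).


d(P0,P1) = 15.4185, d(P0,P2) = 6.637, d(P1,P2) = 16.8315
Closest: P0 and P2

Closest pair: (-13.4, 11.2) and (-19.1, 7.8), distance = 6.637


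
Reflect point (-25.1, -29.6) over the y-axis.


Reflection over y-axis: (x,y) -> (-x,y)
(-25.1, -29.6) -> (25.1, -29.6)

(25.1, -29.6)


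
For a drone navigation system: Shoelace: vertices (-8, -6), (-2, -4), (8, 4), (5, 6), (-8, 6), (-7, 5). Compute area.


Shoelace sum: ((-8)*(-4) - (-2)*(-6)) + ((-2)*4 - 8*(-4)) + (8*6 - 5*4) + (5*6 - (-8)*6) + ((-8)*5 - (-7)*6) + ((-7)*(-6) - (-8)*5)
= 234
Area = |234|/2 = 117

117


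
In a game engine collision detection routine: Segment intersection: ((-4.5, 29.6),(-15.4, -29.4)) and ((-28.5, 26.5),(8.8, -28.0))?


Cross products: d1=1423.63, d2=-1371.12, d3=-1382.21, d4=1412.54
d1*d2 < 0 and d3*d4 < 0? yes

Yes, they intersect


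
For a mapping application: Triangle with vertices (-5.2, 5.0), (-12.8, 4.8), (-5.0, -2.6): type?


Side lengths squared: AB^2=57.8, BC^2=115.6, CA^2=57.8
Sorted: [57.8, 57.8, 115.6]
By sides: Isosceles, By angles: Right

Isosceles, Right


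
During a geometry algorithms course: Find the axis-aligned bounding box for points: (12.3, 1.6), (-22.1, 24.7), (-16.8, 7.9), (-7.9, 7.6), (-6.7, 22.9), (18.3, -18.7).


x range: [-22.1, 18.3]
y range: [-18.7, 24.7]
Bounding box: (-22.1,-18.7) to (18.3,24.7)

(-22.1,-18.7) to (18.3,24.7)


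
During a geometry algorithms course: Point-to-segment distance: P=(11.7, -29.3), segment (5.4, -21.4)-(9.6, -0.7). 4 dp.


Project P onto AB: t = 0 (clamped to [0,1])
Closest point on segment: (5.4, -21.4)
Distance: 10.1045

10.1045


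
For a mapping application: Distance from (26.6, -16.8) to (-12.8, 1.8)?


dx=-39.4, dy=18.6
d^2 = (-39.4)^2 + 18.6^2 = 1898.32
d = sqrt(1898.32) = 43.5697

43.5697


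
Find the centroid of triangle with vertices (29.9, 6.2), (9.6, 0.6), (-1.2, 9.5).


Centroid = ((x_A+x_B+x_C)/3, (y_A+y_B+y_C)/3)
= ((29.9+9.6+(-1.2))/3, (6.2+0.6+9.5)/3)
= (12.7667, 5.4333)

(12.7667, 5.4333)


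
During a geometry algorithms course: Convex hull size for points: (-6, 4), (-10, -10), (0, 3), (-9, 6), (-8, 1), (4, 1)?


Convex hull vertices (CCW): (-10, -10), (4, 1), (0, 3), (-9, 6)
Count = 4

4


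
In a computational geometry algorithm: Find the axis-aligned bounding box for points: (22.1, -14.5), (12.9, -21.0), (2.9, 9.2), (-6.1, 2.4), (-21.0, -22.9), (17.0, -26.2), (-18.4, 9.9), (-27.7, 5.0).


x range: [-27.7, 22.1]
y range: [-26.2, 9.9]
Bounding box: (-27.7,-26.2) to (22.1,9.9)

(-27.7,-26.2) to (22.1,9.9)


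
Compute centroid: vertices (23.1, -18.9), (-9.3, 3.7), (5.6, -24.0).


Centroid = ((x_A+x_B+x_C)/3, (y_A+y_B+y_C)/3)
= ((23.1+(-9.3)+5.6)/3, ((-18.9)+3.7+(-24))/3)
= (6.4667, -13.0667)

(6.4667, -13.0667)


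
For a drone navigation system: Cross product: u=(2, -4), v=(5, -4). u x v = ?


u x v = u_x*v_y - u_y*v_x = 2*(-4) - (-4)*5
= (-8) - (-20) = 12

12


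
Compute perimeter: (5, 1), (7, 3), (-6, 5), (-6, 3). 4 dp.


Sides: (5, 1)->(7, 3): sqrt(8) = 2.828427, (7, 3)->(-6, 5): sqrt(173) = 13.152946, (-6, 5)->(-6, 3): sqrt(4) = 2, (-6, 3)->(5, 1): sqrt(125) = 11.18034
Sum = 29.161713
Perimeter = 29.1617

29.1617


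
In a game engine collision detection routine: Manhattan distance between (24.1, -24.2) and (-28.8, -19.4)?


|24.1-(-28.8)| + |(-24.2)-(-19.4)| = 52.9 + 4.8 = 57.7

57.7


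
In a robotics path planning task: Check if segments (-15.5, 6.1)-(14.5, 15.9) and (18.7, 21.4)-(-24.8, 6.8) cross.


Cross products: d1=166.23, d2=177.93, d3=123.84, d4=112.14
d1*d2 < 0 and d3*d4 < 0? no

No, they don't intersect


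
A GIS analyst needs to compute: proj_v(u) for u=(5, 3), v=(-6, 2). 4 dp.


u.v = -24, |v| = sqrt(40) = 6.3246
Scalar projection = u.v / |v| = -24 / sqrt(40) = -3.7947

-3.7947


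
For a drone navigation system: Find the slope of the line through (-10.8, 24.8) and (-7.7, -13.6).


slope = (y2-y1)/(x2-x1) = ((-13.6)-24.8)/((-7.7)-(-10.8)) = (-38.4)/3.1 = -12.3871

-12.3871


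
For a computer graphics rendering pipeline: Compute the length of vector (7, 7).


|u| = sqrt(7^2 + 7^2) = sqrt(98) = 9.8995

9.8995


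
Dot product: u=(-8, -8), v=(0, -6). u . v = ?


u . v = u_x*v_x + u_y*v_y = (-8)*0 + (-8)*(-6)
= 0 + 48 = 48

48


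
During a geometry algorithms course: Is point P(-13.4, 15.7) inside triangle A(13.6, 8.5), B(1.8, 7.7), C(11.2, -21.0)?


Cross products: AB x AP = -106.56, BC x BP = -361.04, CA x CP = 813.78
All same sign? no

No, outside


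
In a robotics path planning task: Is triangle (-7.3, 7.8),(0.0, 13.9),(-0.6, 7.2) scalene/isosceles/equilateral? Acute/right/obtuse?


Side lengths squared: AB^2=90.5, BC^2=45.25, CA^2=45.25
Sorted: [45.25, 45.25, 90.5]
By sides: Isosceles, By angles: Right

Isosceles, Right


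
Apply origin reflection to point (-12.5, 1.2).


Reflection over origin: (x,y) -> (-x,-y)
(-12.5, 1.2) -> (12.5, -1.2)

(12.5, -1.2)


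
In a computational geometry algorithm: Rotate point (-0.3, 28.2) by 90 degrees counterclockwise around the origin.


90° CCW: (x,y) -> (-y, x)
(-0.3,28.2) -> (-28.2, -0.3)

(-28.2, -0.3)


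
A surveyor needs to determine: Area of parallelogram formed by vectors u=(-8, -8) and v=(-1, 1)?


|u x v| = |(-8)*1 - (-8)*(-1)|
= |(-8) - 8| = 16

16


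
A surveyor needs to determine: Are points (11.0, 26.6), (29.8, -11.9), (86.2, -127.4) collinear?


Cross product: (29.8-11)*((-127.4)-26.6) - ((-11.9)-26.6)*(86.2-11)
= 0

Yes, collinear


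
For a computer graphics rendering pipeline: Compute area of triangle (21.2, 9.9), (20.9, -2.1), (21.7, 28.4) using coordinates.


Area = |x_A(y_B-y_C) + x_B(y_C-y_A) + x_C(y_A-y_B)|/2
= |(-646.6) + 386.65 + 260.4|/2
= 0.45/2 = 0.225

0.225


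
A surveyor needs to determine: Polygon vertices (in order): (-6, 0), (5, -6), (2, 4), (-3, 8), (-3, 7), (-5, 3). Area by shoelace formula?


Shoelace sum: ((-6)*(-6) - 5*0) + (5*4 - 2*(-6)) + (2*8 - (-3)*4) + ((-3)*7 - (-3)*8) + ((-3)*3 - (-5)*7) + ((-5)*0 - (-6)*3)
= 143
Area = |143|/2 = 71.5

71.5


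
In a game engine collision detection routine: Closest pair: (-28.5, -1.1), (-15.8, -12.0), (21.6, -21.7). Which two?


d(P0,P1) = 16.7362, d(P0,P2) = 54.1698, d(P1,P2) = 38.6374
Closest: P0 and P1

Closest pair: (-28.5, -1.1) and (-15.8, -12.0), distance = 16.7362


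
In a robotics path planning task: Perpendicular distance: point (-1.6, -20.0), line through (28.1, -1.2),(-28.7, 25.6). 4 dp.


|cross product| = 1863.8
|line direction| = sqrt(3944.48) = 62.8051
Distance = 1863.8/sqrt(3944.48) = 29.6759

29.6759


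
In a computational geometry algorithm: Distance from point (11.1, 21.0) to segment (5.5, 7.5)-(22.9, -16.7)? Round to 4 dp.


Project P onto AB: t = 0 (clamped to [0,1])
Closest point on segment: (5.5, 7.5)
Distance: 14.6154

14.6154


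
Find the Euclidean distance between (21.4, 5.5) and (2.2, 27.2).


dx=-19.2, dy=21.7
d^2 = (-19.2)^2 + 21.7^2 = 839.53
d = sqrt(839.53) = 28.9746

28.9746


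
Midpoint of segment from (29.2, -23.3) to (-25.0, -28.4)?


M = ((29.2+(-25))/2, ((-23.3)+(-28.4))/2)
= (2.1, -25.85)

(2.1, -25.85)


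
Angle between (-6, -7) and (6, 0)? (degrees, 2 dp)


u.v = -36, |u| = sqrt(85) = 9.2195, |v| = sqrt(36) = 6
cos(theta) = u.v/(|u||v|) = -36/sqrt(3060) = -0.650791
theta = acos(-0.650791) = 130.6 degrees

130.6 degrees


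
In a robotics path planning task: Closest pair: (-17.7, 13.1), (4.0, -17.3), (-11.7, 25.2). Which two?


d(P0,P1) = 37.3504, d(P0,P2) = 13.5059, d(P1,P2) = 45.3072
Closest: P0 and P2

Closest pair: (-17.7, 13.1) and (-11.7, 25.2), distance = 13.5059


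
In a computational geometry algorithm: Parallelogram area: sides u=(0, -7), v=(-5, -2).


|u x v| = |0*(-2) - (-7)*(-5)|
= |0 - 35| = 35

35


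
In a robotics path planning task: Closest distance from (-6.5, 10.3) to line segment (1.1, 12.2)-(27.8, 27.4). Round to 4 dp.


Project P onto AB: t = 0 (clamped to [0,1])
Closest point on segment: (1.1, 12.2)
Distance: 7.8339

7.8339


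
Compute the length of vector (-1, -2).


|u| = sqrt((-1)^2 + (-2)^2) = sqrt(5) = 2.2361

2.2361


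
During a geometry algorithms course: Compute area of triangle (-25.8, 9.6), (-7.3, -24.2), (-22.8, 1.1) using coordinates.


Area = |x_A(y_B-y_C) + x_B(y_C-y_A) + x_C(y_A-y_B)|/2
= |652.74 + 62.05 + (-770.64)|/2
= 55.85/2 = 27.925

27.925


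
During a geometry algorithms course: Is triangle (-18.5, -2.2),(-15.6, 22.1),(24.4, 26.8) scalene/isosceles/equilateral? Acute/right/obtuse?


Side lengths squared: AB^2=598.9, BC^2=1622.09, CA^2=2681.41
Sorted: [598.9, 1622.09, 2681.41]
By sides: Scalene, By angles: Obtuse

Scalene, Obtuse


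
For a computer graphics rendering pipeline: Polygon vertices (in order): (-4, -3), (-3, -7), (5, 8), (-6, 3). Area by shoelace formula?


Shoelace sum: ((-4)*(-7) - (-3)*(-3)) + ((-3)*8 - 5*(-7)) + (5*3 - (-6)*8) + ((-6)*(-3) - (-4)*3)
= 123
Area = |123|/2 = 61.5

61.5


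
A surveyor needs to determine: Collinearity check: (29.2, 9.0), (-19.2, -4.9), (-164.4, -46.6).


Cross product: ((-19.2)-29.2)*((-46.6)-9) - ((-4.9)-9)*((-164.4)-29.2)
= 0

Yes, collinear


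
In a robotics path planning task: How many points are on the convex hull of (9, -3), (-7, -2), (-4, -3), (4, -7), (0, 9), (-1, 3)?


Convex hull vertices (CCW): (-7, -2), (4, -7), (9, -3), (0, 9)
Count = 4

4


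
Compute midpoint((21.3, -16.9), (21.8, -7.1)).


M = ((21.3+21.8)/2, ((-16.9)+(-7.1))/2)
= (21.55, -12)

(21.55, -12)


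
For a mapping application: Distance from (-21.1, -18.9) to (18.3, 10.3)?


dx=39.4, dy=29.2
d^2 = 39.4^2 + 29.2^2 = 2405
d = sqrt(2405) = 49.0408

49.0408


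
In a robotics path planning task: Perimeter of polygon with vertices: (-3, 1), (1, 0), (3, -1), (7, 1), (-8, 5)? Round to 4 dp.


Sides: (-3, 1)->(1, 0): sqrt(17) = 4.123106, (1, 0)->(3, -1): sqrt(5) = 2.236068, (3, -1)->(7, 1): sqrt(20) = 4.472136, (7, 1)->(-8, 5): sqrt(241) = 15.524175, (-8, 5)->(-3, 1): sqrt(41) = 6.403124
Sum = 32.758609
Perimeter = 32.7586

32.7586


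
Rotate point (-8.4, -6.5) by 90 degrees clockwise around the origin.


90° CW: (x,y) -> (y, -x)
(-8.4,-6.5) -> (-6.5, 8.4)

(-6.5, 8.4)


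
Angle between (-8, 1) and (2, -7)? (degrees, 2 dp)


u.v = -23, |u| = sqrt(65) = 8.0623, |v| = sqrt(53) = 7.2801
cos(theta) = u.v/(|u||v|) = -23/sqrt(3445) = -0.391862
theta = acos(-0.391862) = 113.07 degrees

113.07 degrees


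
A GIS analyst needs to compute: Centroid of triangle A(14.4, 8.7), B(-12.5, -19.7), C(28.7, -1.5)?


Centroid = ((x_A+x_B+x_C)/3, (y_A+y_B+y_C)/3)
= ((14.4+(-12.5)+28.7)/3, (8.7+(-19.7)+(-1.5))/3)
= (10.2, -4.1667)

(10.2, -4.1667)


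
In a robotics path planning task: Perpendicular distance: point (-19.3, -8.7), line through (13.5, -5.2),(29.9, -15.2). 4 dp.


|cross product| = 385.4
|line direction| = sqrt(368.96) = 19.2083
Distance = 385.4/sqrt(368.96) = 20.0642

20.0642


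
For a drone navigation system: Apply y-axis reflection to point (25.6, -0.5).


Reflection over y-axis: (x,y) -> (-x,y)
(25.6, -0.5) -> (-25.6, -0.5)

(-25.6, -0.5)


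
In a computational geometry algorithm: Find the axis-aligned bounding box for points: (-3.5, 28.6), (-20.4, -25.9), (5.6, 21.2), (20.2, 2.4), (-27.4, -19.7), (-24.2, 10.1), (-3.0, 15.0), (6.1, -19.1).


x range: [-27.4, 20.2]
y range: [-25.9, 28.6]
Bounding box: (-27.4,-25.9) to (20.2,28.6)

(-27.4,-25.9) to (20.2,28.6)


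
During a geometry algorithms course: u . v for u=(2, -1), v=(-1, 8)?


u . v = u_x*v_x + u_y*v_y = 2*(-1) + (-1)*8
= (-2) + (-8) = -10

-10


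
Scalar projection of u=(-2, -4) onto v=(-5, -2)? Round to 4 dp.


u.v = 18, |v| = sqrt(29) = 5.3852
Scalar projection = u.v / |v| = 18 / sqrt(29) = 3.3425

3.3425


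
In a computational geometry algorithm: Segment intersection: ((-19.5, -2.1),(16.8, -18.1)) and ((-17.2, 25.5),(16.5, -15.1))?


Cross products: d1=-1023.5, d2=-88.92, d3=1038.68, d4=104.1
d1*d2 < 0 and d3*d4 < 0? no

No, they don't intersect


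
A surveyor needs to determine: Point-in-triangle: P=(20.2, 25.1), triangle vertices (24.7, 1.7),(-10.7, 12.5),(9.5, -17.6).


Cross products: AB x AP = -779.76, BC x BP = 1184.61, CA x CP = 442.53
All same sign? no

No, outside


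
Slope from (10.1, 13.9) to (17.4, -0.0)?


slope = (y2-y1)/(x2-x1) = (0-13.9)/(17.4-10.1) = (-13.9)/7.3 = -1.9041

-1.9041


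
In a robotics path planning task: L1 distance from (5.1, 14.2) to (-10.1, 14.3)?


|5.1-(-10.1)| + |14.2-14.3| = 15.2 + 0.1 = 15.3

15.3


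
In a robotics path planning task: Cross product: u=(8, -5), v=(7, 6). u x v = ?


u x v = u_x*v_y - u_y*v_x = 8*6 - (-5)*7
= 48 - (-35) = 83

83


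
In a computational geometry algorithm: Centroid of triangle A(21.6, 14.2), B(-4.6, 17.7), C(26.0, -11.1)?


Centroid = ((x_A+x_B+x_C)/3, (y_A+y_B+y_C)/3)
= ((21.6+(-4.6)+26)/3, (14.2+17.7+(-11.1))/3)
= (14.3333, 6.9333)

(14.3333, 6.9333)


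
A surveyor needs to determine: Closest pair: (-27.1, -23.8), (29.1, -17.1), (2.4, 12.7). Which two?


d(P0,P1) = 56.598, d(P0,P2) = 46.9308, d(P1,P2) = 40.0116
Closest: P1 and P2

Closest pair: (29.1, -17.1) and (2.4, 12.7), distance = 40.0116


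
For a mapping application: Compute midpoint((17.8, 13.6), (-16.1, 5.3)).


M = ((17.8+(-16.1))/2, (13.6+5.3)/2)
= (0.85, 9.45)

(0.85, 9.45)


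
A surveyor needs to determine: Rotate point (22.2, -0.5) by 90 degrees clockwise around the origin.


90° CW: (x,y) -> (y, -x)
(22.2,-0.5) -> (-0.5, -22.2)

(-0.5, -22.2)


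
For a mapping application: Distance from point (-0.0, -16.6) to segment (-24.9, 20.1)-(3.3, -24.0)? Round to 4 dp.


Project P onto AB: t = 0.8469 (clamped to [0,1])
Closest point on segment: (-1.0164, -17.2499)
Distance: 1.2064

1.2064


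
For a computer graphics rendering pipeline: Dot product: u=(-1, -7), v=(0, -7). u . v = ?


u . v = u_x*v_x + u_y*v_y = (-1)*0 + (-7)*(-7)
= 0 + 49 = 49

49


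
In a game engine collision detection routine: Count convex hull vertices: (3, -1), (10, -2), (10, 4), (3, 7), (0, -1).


Convex hull vertices (CCW): (0, -1), (10, -2), (10, 4), (3, 7)
Count = 4

4


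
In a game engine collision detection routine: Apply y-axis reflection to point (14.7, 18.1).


Reflection over y-axis: (x,y) -> (-x,y)
(14.7, 18.1) -> (-14.7, 18.1)

(-14.7, 18.1)


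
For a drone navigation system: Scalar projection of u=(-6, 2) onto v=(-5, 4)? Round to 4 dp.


u.v = 38, |v| = sqrt(41) = 6.4031
Scalar projection = u.v / |v| = 38 / sqrt(41) = 5.9346

5.9346


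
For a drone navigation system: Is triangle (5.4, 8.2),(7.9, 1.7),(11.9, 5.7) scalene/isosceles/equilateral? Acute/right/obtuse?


Side lengths squared: AB^2=48.5, BC^2=32, CA^2=48.5
Sorted: [32, 48.5, 48.5]
By sides: Isosceles, By angles: Acute

Isosceles, Acute


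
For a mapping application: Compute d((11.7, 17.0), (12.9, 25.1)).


dx=1.2, dy=8.1
d^2 = 1.2^2 + 8.1^2 = 67.05
d = sqrt(67.05) = 8.1884

8.1884


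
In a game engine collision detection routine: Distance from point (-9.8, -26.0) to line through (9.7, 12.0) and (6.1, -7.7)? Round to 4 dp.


|cross product| = 247.35
|line direction| = sqrt(401.05) = 20.0262
Distance = 247.35/sqrt(401.05) = 12.3513

12.3513


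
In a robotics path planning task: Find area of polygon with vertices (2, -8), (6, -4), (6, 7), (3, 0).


Shoelace sum: (2*(-4) - 6*(-8)) + (6*7 - 6*(-4)) + (6*0 - 3*7) + (3*(-8) - 2*0)
= 61
Area = |61|/2 = 30.5

30.5


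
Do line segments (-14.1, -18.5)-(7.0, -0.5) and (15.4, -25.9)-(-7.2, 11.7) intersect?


Cross products: d1=941.96, d2=-258.2, d3=-687.14, d4=513.02
d1*d2 < 0 and d3*d4 < 0? yes

Yes, they intersect


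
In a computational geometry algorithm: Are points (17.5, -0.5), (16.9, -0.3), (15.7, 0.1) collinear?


Cross product: (16.9-17.5)*(0.1-(-0.5)) - ((-0.3)-(-0.5))*(15.7-17.5)
= 0

Yes, collinear


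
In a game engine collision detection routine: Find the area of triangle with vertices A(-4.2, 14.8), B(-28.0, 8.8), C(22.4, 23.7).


Area = |x_A(y_B-y_C) + x_B(y_C-y_A) + x_C(y_A-y_B)|/2
= |62.58 + (-249.2) + 134.4|/2
= 52.22/2 = 26.11

26.11


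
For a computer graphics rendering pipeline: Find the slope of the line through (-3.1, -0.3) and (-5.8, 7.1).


slope = (y2-y1)/(x2-x1) = (7.1-(-0.3))/((-5.8)-(-3.1)) = 7.4/(-2.7) = -2.7407

-2.7407


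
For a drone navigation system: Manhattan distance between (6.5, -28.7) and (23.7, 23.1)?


|6.5-23.7| + |(-28.7)-23.1| = 17.2 + 51.8 = 69

69


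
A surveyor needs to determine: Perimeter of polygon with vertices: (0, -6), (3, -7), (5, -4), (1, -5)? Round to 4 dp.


Sides: (0, -6)->(3, -7): sqrt(10) = 3.162278, (3, -7)->(5, -4): sqrt(13) = 3.605551, (5, -4)->(1, -5): sqrt(17) = 4.123106, (1, -5)->(0, -6): sqrt(2) = 1.414214
Sum = 12.305149
Perimeter = 12.3051

12.3051


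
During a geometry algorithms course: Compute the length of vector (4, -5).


|u| = sqrt(4^2 + (-5)^2) = sqrt(41) = 6.4031

6.4031


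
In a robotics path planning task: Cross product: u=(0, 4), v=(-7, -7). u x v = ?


u x v = u_x*v_y - u_y*v_x = 0*(-7) - 4*(-7)
= 0 - (-28) = 28

28


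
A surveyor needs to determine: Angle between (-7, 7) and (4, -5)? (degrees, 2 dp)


u.v = -63, |u| = sqrt(98) = 9.8995, |v| = sqrt(41) = 6.4031
cos(theta) = u.v/(|u||v|) = -63/sqrt(4018) = -0.993884
theta = acos(-0.993884) = 173.66 degrees

173.66 degrees


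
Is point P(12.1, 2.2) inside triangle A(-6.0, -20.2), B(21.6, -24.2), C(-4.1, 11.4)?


Cross products: AB x AP = 690.64, BC x BP = -340.28, CA x CP = 529.4
All same sign? no

No, outside


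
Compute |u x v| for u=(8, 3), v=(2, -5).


|u x v| = |8*(-5) - 3*2|
= |(-40) - 6| = 46

46


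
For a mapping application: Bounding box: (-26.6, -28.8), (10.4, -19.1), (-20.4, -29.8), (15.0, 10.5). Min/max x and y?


x range: [-26.6, 15]
y range: [-29.8, 10.5]
Bounding box: (-26.6,-29.8) to (15,10.5)

(-26.6,-29.8) to (15,10.5)


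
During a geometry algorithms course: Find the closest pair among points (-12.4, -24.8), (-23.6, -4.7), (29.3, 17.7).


d(P0,P1) = 23.0098, d(P0,P2) = 59.5411, d(P1,P2) = 57.4471
Closest: P0 and P1

Closest pair: (-12.4, -24.8) and (-23.6, -4.7), distance = 23.0098


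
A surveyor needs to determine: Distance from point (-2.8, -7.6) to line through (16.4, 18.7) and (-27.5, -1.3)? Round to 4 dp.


|cross product| = 770.57
|line direction| = sqrt(2327.21) = 48.2412
Distance = 770.57/sqrt(2327.21) = 15.9733

15.9733


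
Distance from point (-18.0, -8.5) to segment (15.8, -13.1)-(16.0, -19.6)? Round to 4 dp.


Project P onto AB: t = 0 (clamped to [0,1])
Closest point on segment: (15.8, -13.1)
Distance: 34.1116

34.1116


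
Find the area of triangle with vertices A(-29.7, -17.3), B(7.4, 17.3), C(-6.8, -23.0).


Area = |x_A(y_B-y_C) + x_B(y_C-y_A) + x_C(y_A-y_B)|/2
= |(-1196.91) + (-42.18) + 235.28|/2
= 1003.81/2 = 501.905

501.905


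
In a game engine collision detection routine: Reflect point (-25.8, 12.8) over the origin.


Reflection over origin: (x,y) -> (-x,-y)
(-25.8, 12.8) -> (25.8, -12.8)

(25.8, -12.8)
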